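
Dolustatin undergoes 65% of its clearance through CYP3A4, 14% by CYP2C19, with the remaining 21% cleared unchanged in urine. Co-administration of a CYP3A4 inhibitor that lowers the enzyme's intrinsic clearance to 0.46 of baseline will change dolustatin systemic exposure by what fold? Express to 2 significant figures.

1.5

The CYP3A4 pathway (65% of clearance) falls to 0.46× activity: 0.65 × 0.46 = 0.299.
CYP2C19 (14%) and the residual 21% are unaffected.
New clearance relative to baseline: 0.299 + 0.14 + 0.21 = 0.649.
Systemic exposure is inversely proportional to clearance, so the fold-change is 1 / 0.649 = 1.5.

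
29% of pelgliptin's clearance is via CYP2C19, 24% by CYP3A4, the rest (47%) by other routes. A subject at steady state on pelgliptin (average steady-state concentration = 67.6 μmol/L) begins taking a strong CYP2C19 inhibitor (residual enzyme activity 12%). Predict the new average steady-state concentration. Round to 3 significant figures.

90.8 μmol/L

CYP2C19: 0.29 × 0.12 = 0.0348
CYP3A4: 0.24 (unchanged)
Other: 0.47 (unchanged)
New clearance relative to baseline: 0.0348 + 0.24 + 0.47 = 0.7448.
With dosing unchanged, average steady-state concentration scales as 1/CL: 67.6 / 0.7448 = 90.8 μmol/L.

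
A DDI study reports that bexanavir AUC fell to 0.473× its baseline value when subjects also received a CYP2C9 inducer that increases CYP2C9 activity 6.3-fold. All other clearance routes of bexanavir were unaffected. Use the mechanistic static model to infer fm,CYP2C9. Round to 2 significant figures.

Call the CYP2C9 fraction fm. After the interaction, CL_new/CL_old = fm × 6.3 + (1 − fm).
AUC ratio = 1 / (new CL fraction), so new CL fraction = 1 / 0.473 = 2.114.
fm × 6.3 + 1 − fm = 2.114  ⇒  fm × (6.3 − 1) = 1.114  ⇒  fm = 0.21.

0.21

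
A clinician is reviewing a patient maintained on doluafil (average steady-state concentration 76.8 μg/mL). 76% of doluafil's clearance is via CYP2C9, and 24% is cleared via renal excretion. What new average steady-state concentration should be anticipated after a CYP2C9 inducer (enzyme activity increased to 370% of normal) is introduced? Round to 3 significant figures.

25.2 μg/mL

The CYP2C9 pathway (76% of clearance) rises to 3.7× activity: 0.76 × 3.7 = 2.812.
Non-CYP routes (24%) are unchanged.
Relative clearance = 2.812 + 0.24 = 3.052.
New average steady-state concentration = baseline ÷ relative clearance = 76.8 / 3.052 = 25.2 μg/mL.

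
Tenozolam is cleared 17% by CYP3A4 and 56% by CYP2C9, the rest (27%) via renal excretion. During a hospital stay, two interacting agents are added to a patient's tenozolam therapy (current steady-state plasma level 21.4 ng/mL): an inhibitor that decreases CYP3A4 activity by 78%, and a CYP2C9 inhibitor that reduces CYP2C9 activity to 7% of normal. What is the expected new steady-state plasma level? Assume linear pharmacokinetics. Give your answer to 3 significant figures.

61.7 ng/mL

The CYP3A4 pathway (17% of clearance) falls to 0.22× activity: 0.17 × 0.22 = 0.0374.
The CYP2C9 pathway (56% of clearance) is reduced to 0.07× activity: 0.56 × 0.07 = 0.0392.
Non-CYP routes (27%) are unchanged.
CL_new/CL_old = 0.0374 + 0.0392 + 0.27 = 0.3466.
New steady-state plasma level = 21.4 / 0.3466 = 61.7 ng/mL (concentration scales inversely with clearance).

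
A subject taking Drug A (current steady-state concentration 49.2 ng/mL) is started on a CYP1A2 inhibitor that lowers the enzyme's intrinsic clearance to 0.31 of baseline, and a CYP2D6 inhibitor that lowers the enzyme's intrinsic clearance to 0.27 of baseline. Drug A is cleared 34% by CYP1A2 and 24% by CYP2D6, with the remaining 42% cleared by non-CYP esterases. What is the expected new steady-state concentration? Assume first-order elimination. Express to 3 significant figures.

The CYP1A2 pathway (34% of clearance) is reduced to 0.31× activity: 0.34 × 0.31 = 0.1054.
The CYP2D6 pathway (24% of clearance) is reduced to 0.27× activity: 0.24 × 0.27 = 0.0648.
The remaining 42% of clearance is unaffected.
CL_new/CL_old = 0.1054 + 0.0648 + 0.42 = 0.5902.
Steady-state concentration ∝ 1/CL: new value = 49.2 / 0.5902 = 83.4 ng/mL.

83.4 ng/mL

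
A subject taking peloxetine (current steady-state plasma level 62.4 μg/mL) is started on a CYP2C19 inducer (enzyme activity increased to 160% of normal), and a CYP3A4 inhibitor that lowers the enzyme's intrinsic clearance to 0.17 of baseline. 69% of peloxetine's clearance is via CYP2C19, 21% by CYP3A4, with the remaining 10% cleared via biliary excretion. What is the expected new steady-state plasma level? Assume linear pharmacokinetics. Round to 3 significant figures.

CYP2C19: 0.69 × 1.6 = 1.104
CYP3A4: 0.21 × 0.17 = 0.0357
Other: 0.1 (unchanged)
CL_new/CL_old = 1.104 + 0.0357 + 0.1 = 1.2397.
New steady-state plasma level = 62.4 / 1.2397 = 50.3 μg/mL (concentration scales inversely with clearance).

50.3 μg/mL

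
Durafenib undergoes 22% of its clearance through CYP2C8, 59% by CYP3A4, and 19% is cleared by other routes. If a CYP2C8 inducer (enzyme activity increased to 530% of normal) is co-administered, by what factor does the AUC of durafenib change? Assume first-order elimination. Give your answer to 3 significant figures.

0.514

CYP2C8: 0.22 × 5.3 = 1.166
CYP3A4: 0.59 (unchanged)
Other: 0.19 (unchanged)
Relative clearance = 1.166 + 0.59 + 0.19 = 1.946.
Since AUC ∝ 1/CL, the ratio is 1 / 1.946 = 0.514.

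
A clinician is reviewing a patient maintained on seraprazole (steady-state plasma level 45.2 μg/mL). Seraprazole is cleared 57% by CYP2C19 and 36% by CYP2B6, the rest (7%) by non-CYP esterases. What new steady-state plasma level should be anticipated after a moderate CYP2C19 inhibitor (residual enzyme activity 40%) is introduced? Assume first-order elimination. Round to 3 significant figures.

68.7 μg/mL

The CYP2C19 pathway (57% of clearance) falls to 0.4× activity: 0.57 × 0.4 = 0.228.
CYP2B6 (36%) and the residual 7% are unaffected.
Relative clearance = 0.228 + 0.36 + 0.07 = 0.658.
Steady-state plasma level ∝ 1/CL, so new value = 45.2 / 0.658 = 68.7 μg/mL.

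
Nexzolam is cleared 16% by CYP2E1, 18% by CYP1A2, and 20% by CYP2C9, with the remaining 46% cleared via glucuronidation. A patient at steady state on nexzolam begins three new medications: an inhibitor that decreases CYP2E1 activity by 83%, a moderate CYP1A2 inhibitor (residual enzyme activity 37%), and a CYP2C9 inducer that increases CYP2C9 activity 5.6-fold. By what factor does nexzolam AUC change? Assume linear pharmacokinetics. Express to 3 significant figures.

CYP2E1: 0.16 × 0.17 = 0.0272
CYP1A2: 0.18 × 0.37 = 0.0666
CYP2C9: 0.2 × 5.6 = 1.12
Other: 0.46 (unchanged)
CL_new/CL_old = 0.0272 + 0.0666 + 1.12 + 0.46 = 1.6738.
Because AUC varies inversely with clearance, the combined effect is 1 / 1.6738 = 0.597.

0.597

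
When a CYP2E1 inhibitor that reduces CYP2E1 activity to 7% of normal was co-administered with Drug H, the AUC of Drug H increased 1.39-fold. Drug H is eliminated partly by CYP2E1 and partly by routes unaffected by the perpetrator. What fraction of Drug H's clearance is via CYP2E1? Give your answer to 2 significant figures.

0.30

Let fm be the CYP2E1 fraction. New clearance relative to baseline = fm × 0.07 + (1 − fm).
AUC ratio = 1 / (new CL fraction), so new CL fraction = 1 / 1.39 = 0.7194.
fm × 0.07 + 1 − fm = 0.7194  ⇒  fm × (0.07 − 1) = −0.2806  ⇒  fm = 0.30.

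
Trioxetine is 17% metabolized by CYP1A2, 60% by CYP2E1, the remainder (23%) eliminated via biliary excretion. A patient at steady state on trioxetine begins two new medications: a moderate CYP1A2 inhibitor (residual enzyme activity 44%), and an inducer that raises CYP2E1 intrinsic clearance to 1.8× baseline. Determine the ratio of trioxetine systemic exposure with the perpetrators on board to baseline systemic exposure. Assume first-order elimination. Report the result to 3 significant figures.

The CYP1A2 pathway (17% of clearance) is reduced to 0.44× activity: 0.17 × 0.44 = 0.0748.
The CYP2E1 pathway (60% of clearance) increases to 1.8× activity: 0.6 × 1.8 = 1.08.
Non-CYP routes (23%) are unchanged.
Relative clearance = 0.0748 + 1.08 + 0.23 = 1.3848.
Systemic exposure ∝ 1/CL: fold-change = 1 / 1.3848 = 0.722.

0.722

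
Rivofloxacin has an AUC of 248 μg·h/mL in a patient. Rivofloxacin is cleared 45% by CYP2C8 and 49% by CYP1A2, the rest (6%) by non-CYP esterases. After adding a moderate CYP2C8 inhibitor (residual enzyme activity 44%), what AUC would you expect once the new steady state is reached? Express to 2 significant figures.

The CYP2C8 pathway (45% of clearance) drops to 0.44× activity: 0.45 × 0.44 = 0.198.
CYP1A2 (49%) and the residual 6% are unaffected.
Relative clearance = 0.198 + 0.49 + 0.06 = 0.748.
New AUC = baseline ÷ relative clearance = 248 / 0.748 = 3.3 × 10² μg·h/mL.

3.3 × 10² μg·h/mL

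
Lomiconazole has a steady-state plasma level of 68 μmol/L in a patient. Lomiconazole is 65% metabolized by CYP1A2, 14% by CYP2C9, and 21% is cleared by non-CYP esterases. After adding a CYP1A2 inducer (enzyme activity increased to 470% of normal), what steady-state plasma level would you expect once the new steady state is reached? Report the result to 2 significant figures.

20 μmol/L

The CYP1A2 pathway (65% of clearance) is boosted to 4.7× activity: 0.65 × 4.7 = 3.055.
CYP2C9 (14%) and the residual 21% are unaffected.
CL_new/CL_old = 3.055 + 0.14 + 0.21 = 3.405.
Steady-state plasma level ∝ 1/CL, so new value = 68 / 3.405 = 20 μmol/L.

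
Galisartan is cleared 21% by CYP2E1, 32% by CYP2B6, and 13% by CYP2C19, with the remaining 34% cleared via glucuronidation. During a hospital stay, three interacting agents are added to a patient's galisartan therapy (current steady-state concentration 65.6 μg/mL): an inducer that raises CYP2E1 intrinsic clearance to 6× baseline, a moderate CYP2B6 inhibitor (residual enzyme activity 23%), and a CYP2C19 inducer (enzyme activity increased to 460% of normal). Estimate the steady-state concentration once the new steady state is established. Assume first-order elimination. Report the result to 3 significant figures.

The CYP2E1 pathway (21% of clearance) increases to 6× activity: 0.21 × 6 = 1.26.
The CYP2B6 pathway (32% of clearance) drops to 0.23× activity: 0.32 × 0.23 = 0.0736.
The CYP2C19 pathway (13% of clearance) is boosted to 4.6× activity: 0.13 × 4.6 = 0.598.
The remaining 34% of clearance is unaffected.
CL_new/CL_old = 1.26 + 0.0736 + 0.598 + 0.34 = 2.2716.
Dividing the baseline by the relative clearance: 65.6 / 2.2716 = 28.9 μg/mL.

28.9 μg/mL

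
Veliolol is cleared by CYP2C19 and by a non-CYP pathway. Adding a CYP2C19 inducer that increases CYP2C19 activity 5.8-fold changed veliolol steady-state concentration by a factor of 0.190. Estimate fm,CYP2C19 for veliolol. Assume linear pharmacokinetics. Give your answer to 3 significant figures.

Call the CYP2C19 fraction fm. After the interaction, CL_new/CL_old = fm × 5.8 + (1 − fm).
Steady-state concentration ratio = 1 / (new CL fraction), so new CL fraction = 1 / 0.190 = 5.263.
fm × 5.8 + 1 − fm = 5.263  ⇒  fm × (5.8 − 1) = 4.263  ⇒  fm = 0.888.

0.888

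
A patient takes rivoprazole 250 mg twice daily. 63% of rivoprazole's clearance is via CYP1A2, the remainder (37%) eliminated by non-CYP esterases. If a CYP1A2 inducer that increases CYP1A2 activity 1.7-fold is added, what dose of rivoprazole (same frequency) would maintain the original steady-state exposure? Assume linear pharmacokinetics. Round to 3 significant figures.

360 mg

The CYP1A2 pathway (63% of clearance) rises to 1.7× activity: 0.63 × 1.7 = 1.071.
Non-CYP routes (37%) are unchanged.
Relative clearance = 1.071 + 0.37 = 1.441.
Exposure is unchanged when dose changes in proportion to clearance. New dose = 250 mg × 1.441 = 360 mg.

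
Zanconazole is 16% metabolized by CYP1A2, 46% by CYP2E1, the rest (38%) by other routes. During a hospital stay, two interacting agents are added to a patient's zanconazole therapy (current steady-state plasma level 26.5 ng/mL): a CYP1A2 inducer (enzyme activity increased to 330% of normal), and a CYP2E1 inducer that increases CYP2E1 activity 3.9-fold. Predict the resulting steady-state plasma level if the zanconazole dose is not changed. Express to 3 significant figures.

CYP1A2: 0.16 × 3.3 = 0.528
CYP2E1: 0.46 × 3.9 = 1.794
Other: 0.38 (unchanged)
New clearance relative to baseline: 0.528 + 1.794 + 0.38 = 2.702.
Steady-state plasma level ∝ 1/CL: new value = 26.5 / 2.702 = 9.81 ng/mL.

9.81 ng/mL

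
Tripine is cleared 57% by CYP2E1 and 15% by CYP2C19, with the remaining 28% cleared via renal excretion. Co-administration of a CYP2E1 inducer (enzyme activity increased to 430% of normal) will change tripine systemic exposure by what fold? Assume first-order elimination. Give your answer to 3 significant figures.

The CYP2E1 pathway (57% of clearance) rises to 4.3× activity: 0.57 × 4.3 = 2.451.
CYP2C19 (15%) and the residual 28% are unaffected.
CL_new/CL_old = 2.451 + 0.15 + 0.28 = 2.881.
Systemic exposure ratio = CL_old/CL_new = 1 / 2.881 = 0.347.

0.347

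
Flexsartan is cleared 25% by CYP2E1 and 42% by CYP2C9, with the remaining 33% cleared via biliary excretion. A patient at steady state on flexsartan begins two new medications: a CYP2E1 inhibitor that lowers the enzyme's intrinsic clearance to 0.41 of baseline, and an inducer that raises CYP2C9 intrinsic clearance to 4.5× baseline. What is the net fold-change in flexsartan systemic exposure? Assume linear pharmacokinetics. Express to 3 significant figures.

0.431

CYP2E1: 0.25 × 0.41 = 0.1025
CYP2C9: 0.42 × 4.5 = 1.89
Other: 0.33 (unchanged)
New clearance relative to baseline: 0.1025 + 1.89 + 0.33 = 2.3225.
Systemic exposure ∝ 1/CL: fold-change = 1 / 2.3225 = 0.431.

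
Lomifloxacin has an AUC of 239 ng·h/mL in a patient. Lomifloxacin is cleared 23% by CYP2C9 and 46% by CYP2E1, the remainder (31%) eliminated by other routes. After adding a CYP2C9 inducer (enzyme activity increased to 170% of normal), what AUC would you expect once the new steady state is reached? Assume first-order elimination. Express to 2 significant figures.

2.1 × 10² ng·h/mL

CYP2C9: 0.23 × 1.7 = 0.391
CYP2E1: 0.46 (unchanged)
Other: 0.31 (unchanged)
New clearance relative to baseline: 0.391 + 0.46 + 0.31 = 1.161.
New AUC = baseline ÷ relative clearance = 239 / 1.161 = 2.1 × 10² ng·h/mL.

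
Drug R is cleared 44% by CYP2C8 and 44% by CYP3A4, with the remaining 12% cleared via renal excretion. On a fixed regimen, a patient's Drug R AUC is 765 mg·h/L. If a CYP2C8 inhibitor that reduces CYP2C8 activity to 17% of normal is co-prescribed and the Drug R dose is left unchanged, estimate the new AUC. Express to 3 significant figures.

1.21 × 10³ mg·h/L

The CYP2C8 pathway (44% of clearance) falls to 0.17× activity: 0.44 × 0.17 = 0.0748.
CYP3A4 (44%) and the residual 12% are unaffected.
New clearance relative to baseline: 0.0748 + 0.44 + 0.12 = 0.6348.
AUC ∝ 1/CL, so new value = 765 / 0.6348 = 1.21 × 10³ mg·h/L.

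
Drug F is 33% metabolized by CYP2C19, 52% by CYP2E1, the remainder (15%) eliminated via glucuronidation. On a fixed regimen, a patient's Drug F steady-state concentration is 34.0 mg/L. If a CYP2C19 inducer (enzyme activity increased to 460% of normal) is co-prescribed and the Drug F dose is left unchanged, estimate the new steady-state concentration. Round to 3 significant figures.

15.5 mg/L

The CYP2C19 pathway (33% of clearance) increases to 4.6× activity: 0.33 × 4.6 = 1.518.
CYP2E1 (52%) and the residual 15% are unaffected.
Relative clearance = 1.518 + 0.52 + 0.15 = 2.188.
Steady-state concentration ∝ 1/CL, so new value = 34.0 / 2.188 = 15.5 mg/L.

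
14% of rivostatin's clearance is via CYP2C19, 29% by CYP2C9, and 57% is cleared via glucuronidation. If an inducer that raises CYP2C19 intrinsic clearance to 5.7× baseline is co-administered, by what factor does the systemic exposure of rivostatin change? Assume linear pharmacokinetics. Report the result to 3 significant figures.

The CYP2C19 pathway (14% of clearance) is boosted to 5.7× activity: 0.14 × 5.7 = 0.798.
CYP2C9 (29%) and the residual 57% are unaffected.
Relative clearance = 0.798 + 0.29 + 0.57 = 1.658.
Systemic exposure is inversely proportional to clearance, so the fold-change is 1 / 1.658 = 0.603.

0.603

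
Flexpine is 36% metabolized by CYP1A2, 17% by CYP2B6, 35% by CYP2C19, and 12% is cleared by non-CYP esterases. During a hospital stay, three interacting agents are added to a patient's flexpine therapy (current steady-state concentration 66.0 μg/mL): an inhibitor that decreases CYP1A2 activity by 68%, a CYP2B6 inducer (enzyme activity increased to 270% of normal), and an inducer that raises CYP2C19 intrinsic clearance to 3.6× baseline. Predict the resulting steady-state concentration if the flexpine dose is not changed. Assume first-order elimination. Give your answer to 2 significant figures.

34 μg/mL

The CYP1A2 pathway (36% of clearance) drops to 0.32× activity: 0.36 × 0.32 = 0.1152.
The CYP2B6 pathway (17% of clearance) increases to 2.7× activity: 0.17 × 2.7 = 0.459.
The CYP2C19 pathway (35% of clearance) rises to 3.6× activity: 0.35 × 3.6 = 1.26.
Non-CYP routes (12%) are unchanged.
Relative clearance = 0.1152 + 0.459 + 1.26 + 0.12 = 1.9542.
Dividing the baseline by the relative clearance: 66.0 / 1.9542 = 34 μg/mL.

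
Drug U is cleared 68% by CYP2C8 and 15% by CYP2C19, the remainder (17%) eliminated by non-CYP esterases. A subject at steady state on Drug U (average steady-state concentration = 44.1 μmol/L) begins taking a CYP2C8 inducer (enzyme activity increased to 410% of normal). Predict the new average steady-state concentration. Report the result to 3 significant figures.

14.2 μmol/L

The CYP2C8 pathway (68% of clearance) is boosted to 4.1× activity: 0.68 × 4.1 = 2.788.
CYP2C19 (15%) and the residual 17% are unaffected.
New clearance relative to baseline: 2.788 + 0.15 + 0.17 = 3.108.
With dosing unchanged, average steady-state concentration scales as 1/CL: 44.1 / 3.108 = 14.2 μmol/L.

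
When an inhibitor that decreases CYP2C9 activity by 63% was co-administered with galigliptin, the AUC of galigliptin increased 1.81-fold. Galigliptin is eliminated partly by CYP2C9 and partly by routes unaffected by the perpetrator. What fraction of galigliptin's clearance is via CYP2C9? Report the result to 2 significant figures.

Let fm be the CYP2C9 fraction. New clearance relative to baseline = fm × 0.37 + (1 − fm).
AUC ratio = 1 / (new CL fraction), so new CL fraction = 1 / 1.81 = 0.5525.
fm × 0.37 + 1 − fm = 0.5525  ⇒  fm × (0.37 − 1) = −0.4475  ⇒  fm = 0.71.

0.71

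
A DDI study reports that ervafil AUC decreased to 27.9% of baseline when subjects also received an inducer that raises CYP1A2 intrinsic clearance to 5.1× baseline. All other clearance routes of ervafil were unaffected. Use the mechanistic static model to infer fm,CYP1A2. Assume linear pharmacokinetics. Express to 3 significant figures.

CL'/CL = 1 / 0.279 = 3.584
5.1·fm + (1 − fm) = 3.584
fm = (3.584 − 1) / (5.1 − 1) = 0.630

0.630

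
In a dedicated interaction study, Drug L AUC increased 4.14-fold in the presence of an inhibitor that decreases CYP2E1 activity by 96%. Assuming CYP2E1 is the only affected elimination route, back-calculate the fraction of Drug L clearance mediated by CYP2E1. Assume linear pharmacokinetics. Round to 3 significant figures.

0.790

Write x for the fraction cleared via CYP2E1. The observed AUC change means clearance fell to 1/4.14 = 0.2415 of baseline.
Only the CYP2E1 route changed, so 0.2415 = x·0.04 + (1 − x), giving x = 0.790.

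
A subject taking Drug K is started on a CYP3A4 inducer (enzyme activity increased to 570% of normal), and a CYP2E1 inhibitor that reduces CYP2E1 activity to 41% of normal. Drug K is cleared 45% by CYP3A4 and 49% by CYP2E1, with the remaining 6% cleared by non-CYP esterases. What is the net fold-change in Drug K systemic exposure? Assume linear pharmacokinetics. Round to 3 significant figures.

0.354

The CYP3A4 pathway (45% of clearance) is boosted to 5.7× activity: 0.45 × 5.7 = 2.565.
The CYP2E1 pathway (49% of clearance) is reduced to 0.41× activity: 0.49 × 0.41 = 0.2009.
Non-CYP routes (6%) are unchanged.
CL_new/CL_old = 2.565 + 0.2009 + 0.06 = 2.8259.
Net systemic exposure ratio = 1 / 2.8259 = 0.354.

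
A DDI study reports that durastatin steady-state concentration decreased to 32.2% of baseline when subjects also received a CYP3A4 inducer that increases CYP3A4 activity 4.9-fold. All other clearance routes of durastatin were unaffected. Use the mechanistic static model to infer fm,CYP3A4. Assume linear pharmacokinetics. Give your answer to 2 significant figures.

0.54

Let x = fm,CYP3A4. Because steady-state concentration ∝ 1/CL, relative clearance rose to 1/0.322 = 3.106.
Only the CYP3A4 route changed, so 3.106 = x·4.9 + (1 − x), giving x = 0.54.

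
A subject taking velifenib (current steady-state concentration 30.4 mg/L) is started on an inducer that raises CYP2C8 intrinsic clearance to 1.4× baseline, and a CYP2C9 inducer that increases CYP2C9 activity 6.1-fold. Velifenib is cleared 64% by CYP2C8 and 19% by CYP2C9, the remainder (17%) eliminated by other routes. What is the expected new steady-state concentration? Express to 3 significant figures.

13.7 mg/L

The CYP2C8 pathway (64% of clearance) rises to 1.4× activity: 0.64 × 1.4 = 0.896.
The CYP2C9 pathway (19% of clearance) is boosted to 6.1× activity: 0.19 × 6.1 = 1.159.
The remaining 17% of clearance is unaffected.
CL_new/CL_old = 0.896 + 1.159 + 0.17 = 2.225.
New steady-state concentration = 30.4 / 2.225 = 13.7 mg/L (concentration scales inversely with clearance).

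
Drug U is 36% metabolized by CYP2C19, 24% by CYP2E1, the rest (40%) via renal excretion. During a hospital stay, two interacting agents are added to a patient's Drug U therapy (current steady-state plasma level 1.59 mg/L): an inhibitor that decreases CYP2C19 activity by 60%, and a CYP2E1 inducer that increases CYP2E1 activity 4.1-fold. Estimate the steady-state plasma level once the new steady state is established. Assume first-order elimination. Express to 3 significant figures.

The CYP2C19 pathway (36% of clearance) is reduced to 0.4× activity: 0.36 × 0.4 = 0.144.
The CYP2E1 pathway (24% of clearance) increases to 4.1× activity: 0.24 × 4.1 = 0.984.
Non-CYP routes (40%) are unchanged.
Relative clearance = 0.144 + 0.984 + 0.4 = 1.528.
New steady-state plasma level = 1.59 / 1.528 = 1.04 mg/L (concentration scales inversely with clearance).

1.04 mg/L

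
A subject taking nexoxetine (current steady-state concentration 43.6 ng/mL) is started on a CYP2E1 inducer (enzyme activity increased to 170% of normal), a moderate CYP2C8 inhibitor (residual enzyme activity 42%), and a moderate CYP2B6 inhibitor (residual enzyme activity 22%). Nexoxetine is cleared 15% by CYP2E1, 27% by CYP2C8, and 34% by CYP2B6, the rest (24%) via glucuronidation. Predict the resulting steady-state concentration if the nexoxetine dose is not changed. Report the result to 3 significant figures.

The CYP2E1 pathway (15% of clearance) increases to 1.7× activity: 0.15 × 1.7 = 0.255.
The CYP2C8 pathway (27% of clearance) falls to 0.42× activity: 0.27 × 0.42 = 0.1134.
The CYP2B6 pathway (34% of clearance) is reduced to 0.22× activity: 0.34 × 0.22 = 0.0748.
Non-CYP routes (24%) are unchanged.
CL_new/CL_old = 0.255 + 0.1134 + 0.0748 + 0.24 = 0.6832.
Steady-state concentration ∝ 1/CL: new value = 43.6 / 0.6832 = 63.8 ng/mL.

63.8 ng/mL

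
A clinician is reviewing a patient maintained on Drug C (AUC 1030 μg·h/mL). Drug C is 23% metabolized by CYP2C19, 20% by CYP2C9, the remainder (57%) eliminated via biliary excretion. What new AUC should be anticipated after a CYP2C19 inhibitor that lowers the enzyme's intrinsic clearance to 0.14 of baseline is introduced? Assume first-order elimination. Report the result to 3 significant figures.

1.28 × 10³ μg·h/mL

The CYP2C19 pathway (23% of clearance) falls to 0.14× activity: 0.23 × 0.14 = 0.0322.
CYP2C9 (20%) and the residual 57% are unaffected.
Relative clearance = 0.0322 + 0.2 + 0.57 = 0.8022.
With dosing unchanged, AUC scales as 1/CL: 1030 / 0.8022 = 1.28 × 10³ μg·h/mL.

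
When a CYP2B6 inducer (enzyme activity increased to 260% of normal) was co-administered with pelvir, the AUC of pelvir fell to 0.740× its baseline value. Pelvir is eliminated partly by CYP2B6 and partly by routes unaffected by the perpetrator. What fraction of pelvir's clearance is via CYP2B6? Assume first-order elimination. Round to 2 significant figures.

Write x for the fraction cleared via CYP2B6. The observed AUC change means clearance rose to 1/0.740 = 1.351 of baseline.
Only the CYP2B6 route changed, so 1.351 = x·2.6 + (1 − x), giving x = 0.22.

0.22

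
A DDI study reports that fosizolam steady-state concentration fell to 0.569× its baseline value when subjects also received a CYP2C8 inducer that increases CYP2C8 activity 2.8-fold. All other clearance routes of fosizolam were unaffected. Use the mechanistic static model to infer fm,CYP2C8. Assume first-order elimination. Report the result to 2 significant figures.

Write x for the fraction cleared via CYP2C8. The observed steady-state concentration change means clearance rose to 1/0.569 = 1.757 of baseline.
Only the CYP2C8 route changed, so 1.757 = x·2.8 + (1 − x), giving x = 0.42.

0.42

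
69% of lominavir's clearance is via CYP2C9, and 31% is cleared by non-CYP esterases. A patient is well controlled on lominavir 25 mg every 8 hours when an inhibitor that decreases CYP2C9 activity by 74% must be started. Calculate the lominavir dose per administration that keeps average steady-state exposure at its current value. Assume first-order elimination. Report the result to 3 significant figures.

The CYP2C9 pathway (69% of clearance) is reduced to 0.26× activity: 0.69 × 0.26 = 0.1794.
Non-CYP routes (31%) are unchanged.
Relative clearance = 0.1794 + 0.31 = 0.4894.
To maintain the same steady-state level, dose must scale with clearance: new dose = 25 × 0.4894 = 12.2 mg.

12.2 mg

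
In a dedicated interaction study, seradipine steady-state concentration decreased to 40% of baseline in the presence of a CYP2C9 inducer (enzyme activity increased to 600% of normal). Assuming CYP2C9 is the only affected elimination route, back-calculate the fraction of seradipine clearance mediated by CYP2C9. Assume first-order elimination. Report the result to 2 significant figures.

0.30

CL'/CL = 1 / 0.400 = 2.5
6·fm + (1 − fm) = 2.5
fm = (2.5 − 1) / (6 − 1) = 0.30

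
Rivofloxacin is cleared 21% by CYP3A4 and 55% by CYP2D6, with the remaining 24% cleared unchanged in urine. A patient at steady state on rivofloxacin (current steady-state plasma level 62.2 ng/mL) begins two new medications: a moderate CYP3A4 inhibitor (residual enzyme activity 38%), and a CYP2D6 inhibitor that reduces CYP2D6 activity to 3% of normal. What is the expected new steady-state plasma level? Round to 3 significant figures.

185 ng/mL

The CYP3A4 pathway (21% of clearance) drops to 0.38× activity: 0.21 × 0.38 = 0.0798.
The CYP2D6 pathway (55% of clearance) is reduced to 0.03× activity: 0.55 × 0.03 = 0.0165.
The remaining 24% of clearance is unaffected.
CL_new/CL_old = 0.0798 + 0.0165 + 0.24 = 0.3363.
Steady-state plasma level ∝ 1/CL: new value = 62.2 / 0.3363 = 185 ng/mL.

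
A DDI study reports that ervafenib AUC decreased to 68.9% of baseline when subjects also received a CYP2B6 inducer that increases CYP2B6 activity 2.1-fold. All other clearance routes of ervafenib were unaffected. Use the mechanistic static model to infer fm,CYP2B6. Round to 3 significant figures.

Let x = fm,CYP2B6. Because AUC ∝ 1/CL, relative clearance rose to 1/0.689 = 1.451.
Setting x·2.1 + (1 − x) = 1.451 and solving: x = (1.451 − 1)/(2.1 − 1) = 0.410.

0.410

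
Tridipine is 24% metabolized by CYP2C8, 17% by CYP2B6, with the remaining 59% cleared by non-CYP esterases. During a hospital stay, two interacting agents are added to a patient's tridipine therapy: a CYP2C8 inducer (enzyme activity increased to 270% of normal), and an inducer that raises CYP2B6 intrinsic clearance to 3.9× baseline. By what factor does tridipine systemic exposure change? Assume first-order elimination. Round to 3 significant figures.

0.526

CYP2C8: 0.24 × 2.7 = 0.648
CYP2B6: 0.17 × 3.9 = 0.663
Other: 0.59 (unchanged)
Relative clearance = 0.648 + 0.663 + 0.59 = 1.901.
Net systemic exposure ratio = 1 / 1.901 = 0.526.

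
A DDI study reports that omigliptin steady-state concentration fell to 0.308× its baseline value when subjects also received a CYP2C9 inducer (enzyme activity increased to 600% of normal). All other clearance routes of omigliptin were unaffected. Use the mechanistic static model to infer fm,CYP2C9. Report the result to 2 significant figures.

Let fm be the CYP2C9 fraction. New clearance relative to baseline = fm × 6 + (1 − fm).
Steady-state concentration ratio = 1 / (new CL fraction), so new CL fraction = 1 / 0.308 = 3.247.
fm × 6 + 1 − fm = 3.247  ⇒  fm × (6 − 1) = 2.247  ⇒  fm = 0.45.

0.45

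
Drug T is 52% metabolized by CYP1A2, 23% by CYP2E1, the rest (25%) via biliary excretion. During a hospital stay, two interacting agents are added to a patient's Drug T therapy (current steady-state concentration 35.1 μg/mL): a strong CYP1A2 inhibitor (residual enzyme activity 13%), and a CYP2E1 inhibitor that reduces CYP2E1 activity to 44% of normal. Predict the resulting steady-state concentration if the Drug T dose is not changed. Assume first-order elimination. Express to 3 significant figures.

83.8 μg/mL

The CYP1A2 pathway (52% of clearance) is reduced to 0.13× activity: 0.52 × 0.13 = 0.0676.
The CYP2E1 pathway (23% of clearance) falls to 0.44× activity: 0.23 × 0.44 = 0.1012.
The remaining 25% of clearance is unaffected.
CL_new/CL_old = 0.0676 + 0.1012 + 0.25 = 0.4188.
New steady-state concentration = 35.1 / 0.4188 = 83.8 μg/mL (concentration scales inversely with clearance).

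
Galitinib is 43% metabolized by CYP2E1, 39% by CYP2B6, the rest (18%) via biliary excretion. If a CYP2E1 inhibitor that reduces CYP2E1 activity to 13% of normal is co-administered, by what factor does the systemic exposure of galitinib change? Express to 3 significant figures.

1.60

The CYP2E1 pathway (43% of clearance) is reduced to 0.13× activity: 0.43 × 0.13 = 0.0559.
CYP2B6 (39%) and the residual 18% are unaffected.
CL_new/CL_old = 0.0559 + 0.39 + 0.18 = 0.6259.
Since systemic exposure ∝ 1/CL, the ratio is 1 / 0.6259 = 1.60.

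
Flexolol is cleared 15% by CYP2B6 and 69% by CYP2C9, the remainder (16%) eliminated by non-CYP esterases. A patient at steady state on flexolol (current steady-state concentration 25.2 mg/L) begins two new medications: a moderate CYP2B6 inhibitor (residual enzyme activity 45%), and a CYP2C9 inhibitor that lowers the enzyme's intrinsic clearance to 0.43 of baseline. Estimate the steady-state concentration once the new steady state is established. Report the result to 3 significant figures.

48.1 mg/L

The CYP2B6 pathway (15% of clearance) drops to 0.45× activity: 0.15 × 0.45 = 0.0675.
The CYP2C9 pathway (69% of clearance) drops to 0.43× activity: 0.69 × 0.43 = 0.2967.
The remaining 16% of clearance is unaffected.
New clearance relative to baseline: 0.0675 + 0.2967 + 0.16 = 0.5242.
New steady-state concentration = 25.2 / 0.5242 = 48.1 mg/L (concentration scales inversely with clearance).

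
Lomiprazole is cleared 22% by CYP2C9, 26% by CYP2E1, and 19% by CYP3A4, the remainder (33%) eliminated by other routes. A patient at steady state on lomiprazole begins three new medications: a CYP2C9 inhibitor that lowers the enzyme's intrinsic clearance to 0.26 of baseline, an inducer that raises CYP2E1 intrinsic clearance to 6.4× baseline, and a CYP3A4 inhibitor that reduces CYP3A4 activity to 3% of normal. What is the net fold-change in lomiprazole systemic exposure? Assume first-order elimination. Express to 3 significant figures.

The CYP2C9 pathway (22% of clearance) is reduced to 0.26× activity: 0.22 × 0.26 = 0.0572.
The CYP2E1 pathway (26% of clearance) rises to 6.4× activity: 0.26 × 6.4 = 1.664.
The CYP3A4 pathway (19% of clearance) falls to 0.03× activity: 0.19 × 0.03 = 0.0057.
Non-CYP routes (33%) are unchanged.
CL_new/CL_old = 0.0572 + 1.664 + 0.0057 + 0.33 = 2.0569.
Systemic exposure ∝ 1/CL: fold-change = 1 / 2.0569 = 0.486.

0.486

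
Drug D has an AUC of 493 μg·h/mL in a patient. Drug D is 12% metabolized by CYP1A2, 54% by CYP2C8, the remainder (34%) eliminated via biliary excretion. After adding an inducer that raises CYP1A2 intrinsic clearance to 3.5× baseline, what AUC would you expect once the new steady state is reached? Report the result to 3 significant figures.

379 μg·h/mL

The CYP1A2 pathway (12% of clearance) increases to 3.5× activity: 0.12 × 3.5 = 0.42.
CYP2C8 (54%) and the residual 34% are unaffected.
Relative clearance = 0.42 + 0.54 + 0.34 = 1.3.
AUC ∝ 1/CL, so new value = 493 / 1.3 = 379 μg·h/mL.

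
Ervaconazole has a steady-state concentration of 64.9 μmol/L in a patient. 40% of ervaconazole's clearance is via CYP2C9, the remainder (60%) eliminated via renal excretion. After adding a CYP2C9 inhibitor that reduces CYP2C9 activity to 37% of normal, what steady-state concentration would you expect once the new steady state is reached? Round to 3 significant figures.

The CYP2C9 pathway (40% of clearance) falls to 0.37× activity: 0.4 × 0.37 = 0.148.
Non-CYP routes (60%) are unchanged.
New clearance relative to baseline: 0.148 + 0.6 = 0.748.
New steady-state concentration = baseline ÷ relative clearance = 64.9 / 0.748 = 86.8 μmol/L.

86.8 μmol/L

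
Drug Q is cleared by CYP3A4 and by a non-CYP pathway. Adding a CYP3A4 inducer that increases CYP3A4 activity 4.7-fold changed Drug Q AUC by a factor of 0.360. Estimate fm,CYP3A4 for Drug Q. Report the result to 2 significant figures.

Let fm be the CYP3A4 fraction. New clearance relative to baseline = fm × 4.7 + (1 − fm).
AUC ratio = 1 / (new CL fraction), so new CL fraction = 1 / 0.360 = 2.778.
fm × 4.7 + 1 − fm = 2.778  ⇒  fm × (4.7 − 1) = 1.778  ⇒  fm = 0.48.

0.48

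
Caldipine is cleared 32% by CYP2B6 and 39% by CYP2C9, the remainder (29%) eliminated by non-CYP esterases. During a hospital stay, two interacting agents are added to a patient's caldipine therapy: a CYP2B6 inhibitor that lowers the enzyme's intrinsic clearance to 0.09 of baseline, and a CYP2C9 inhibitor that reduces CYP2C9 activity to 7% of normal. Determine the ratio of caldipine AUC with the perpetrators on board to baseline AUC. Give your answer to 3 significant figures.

2.89

The CYP2B6 pathway (32% of clearance) falls to 0.09× activity: 0.32 × 0.09 = 0.0288.
The CYP2C9 pathway (39% of clearance) drops to 0.07× activity: 0.39 × 0.07 = 0.0273.
The remaining 29% of clearance is unaffected.
New clearance relative to baseline: 0.0288 + 0.0273 + 0.29 = 0.3461.
Net AUC ratio = 1 / 0.3461 = 2.89.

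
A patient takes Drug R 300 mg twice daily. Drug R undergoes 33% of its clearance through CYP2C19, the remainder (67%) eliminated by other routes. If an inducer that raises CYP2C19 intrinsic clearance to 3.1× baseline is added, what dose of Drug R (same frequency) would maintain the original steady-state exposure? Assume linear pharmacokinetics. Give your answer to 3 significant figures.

The CYP2C19 pathway (33% of clearance) rises to 3.1× activity: 0.33 × 3.1 = 1.023.
Non-CYP routes (67%) are unchanged.
Relative clearance = 1.023 + 0.67 = 1.693.
To maintain the same steady-state level, dose must scale with clearance: new dose = 300 × 1.693 = 508 mg.

508 mg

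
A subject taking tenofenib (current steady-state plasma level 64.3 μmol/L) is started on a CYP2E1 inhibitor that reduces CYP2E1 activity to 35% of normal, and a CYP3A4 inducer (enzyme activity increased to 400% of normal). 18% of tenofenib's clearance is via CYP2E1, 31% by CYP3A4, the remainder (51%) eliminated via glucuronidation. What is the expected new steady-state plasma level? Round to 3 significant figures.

The CYP2E1 pathway (18% of clearance) is reduced to 0.35× activity: 0.18 × 0.35 = 0.063.
The CYP3A4 pathway (31% of clearance) increases to 4× activity: 0.31 × 4 = 1.24.
The remaining 51% of clearance is unaffected.
New clearance relative to baseline: 0.063 + 1.24 + 0.51 = 1.813.
Steady-state plasma level ∝ 1/CL: new value = 64.3 / 1.813 = 35.5 μmol/L.

35.5 μmol/L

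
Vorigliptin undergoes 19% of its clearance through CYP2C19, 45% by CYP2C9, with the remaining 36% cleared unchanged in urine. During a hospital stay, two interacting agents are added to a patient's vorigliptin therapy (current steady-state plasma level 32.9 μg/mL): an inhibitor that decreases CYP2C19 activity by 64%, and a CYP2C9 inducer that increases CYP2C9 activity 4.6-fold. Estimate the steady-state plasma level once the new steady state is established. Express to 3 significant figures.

13.2 μg/mL

The CYP2C19 pathway (19% of clearance) falls to 0.36× activity: 0.19 × 0.36 = 0.0684.
The CYP2C9 pathway (45% of clearance) is boosted to 4.6× activity: 0.45 × 4.6 = 2.07.
Non-CYP routes (36%) are unchanged.
CL_new/CL_old = 0.0684 + 2.07 + 0.36 = 2.4984.
New steady-state plasma level = 32.9 / 2.4984 = 13.2 μg/mL (concentration scales inversely with clearance).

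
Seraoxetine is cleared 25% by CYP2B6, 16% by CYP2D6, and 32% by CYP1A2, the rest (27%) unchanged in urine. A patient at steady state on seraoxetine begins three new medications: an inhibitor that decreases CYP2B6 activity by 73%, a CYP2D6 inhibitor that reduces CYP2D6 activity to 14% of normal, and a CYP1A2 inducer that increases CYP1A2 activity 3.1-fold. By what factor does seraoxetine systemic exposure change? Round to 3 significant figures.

The CYP2B6 pathway (25% of clearance) is reduced to 0.27× activity: 0.25 × 0.27 = 0.0675.
The CYP2D6 pathway (16% of clearance) is reduced to 0.14× activity: 0.16 × 0.14 = 0.0224.
The CYP1A2 pathway (32% of clearance) is boosted to 3.1× activity: 0.32 × 3.1 = 0.992.
The remaining 27% of clearance is unaffected.
Relative clearance = 0.0675 + 0.0224 + 0.992 + 0.27 = 1.3519.
Systemic exposure ∝ 1/CL: fold-change = 1 / 1.3519 = 0.740.

0.740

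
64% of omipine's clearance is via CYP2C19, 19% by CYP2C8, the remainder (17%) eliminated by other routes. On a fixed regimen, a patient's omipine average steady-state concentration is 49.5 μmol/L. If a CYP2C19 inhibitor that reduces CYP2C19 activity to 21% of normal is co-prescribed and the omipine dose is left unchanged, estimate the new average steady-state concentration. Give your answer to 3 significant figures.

100 μmol/L

The CYP2C19 pathway (64% of clearance) is reduced to 0.21× activity: 0.64 × 0.21 = 0.1344.
CYP2C8 (19%) and the residual 17% are unaffected.
CL_new/CL_old = 0.1344 + 0.19 + 0.17 = 0.4944.
With dosing unchanged, average steady-state concentration scales as 1/CL: 49.5 / 0.4944 = 100 μmol/L.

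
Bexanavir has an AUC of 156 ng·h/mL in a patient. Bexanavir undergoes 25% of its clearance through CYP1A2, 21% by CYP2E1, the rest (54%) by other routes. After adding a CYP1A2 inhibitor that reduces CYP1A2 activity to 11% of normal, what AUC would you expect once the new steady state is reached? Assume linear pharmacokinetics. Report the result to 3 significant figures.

The CYP1A2 pathway (25% of clearance) drops to 0.11× activity: 0.25 × 0.11 = 0.0275.
CYP2E1 (21%) and the residual 54% are unaffected.
Relative clearance = 0.0275 + 0.21 + 0.54 = 0.7775.
With dosing unchanged, AUC scales as 1/CL: 156 / 0.7775 = 201 ng·h/mL.

201 ng·h/mL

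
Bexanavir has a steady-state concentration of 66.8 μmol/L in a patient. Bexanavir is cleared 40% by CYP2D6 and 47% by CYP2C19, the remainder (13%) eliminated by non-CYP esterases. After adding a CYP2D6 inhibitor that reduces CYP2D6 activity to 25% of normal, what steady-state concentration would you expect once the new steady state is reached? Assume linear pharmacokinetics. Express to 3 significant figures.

CYP2D6: 0.4 × 0.25 = 0.1
CYP2C19: 0.47 (unchanged)
Other: 0.13 (unchanged)
Relative clearance = 0.1 + 0.47 + 0.13 = 0.7.
Steady-state concentration ∝ 1/CL, so new value = 66.8 / 0.7 = 95.4 μmol/L.

95.4 μmol/L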